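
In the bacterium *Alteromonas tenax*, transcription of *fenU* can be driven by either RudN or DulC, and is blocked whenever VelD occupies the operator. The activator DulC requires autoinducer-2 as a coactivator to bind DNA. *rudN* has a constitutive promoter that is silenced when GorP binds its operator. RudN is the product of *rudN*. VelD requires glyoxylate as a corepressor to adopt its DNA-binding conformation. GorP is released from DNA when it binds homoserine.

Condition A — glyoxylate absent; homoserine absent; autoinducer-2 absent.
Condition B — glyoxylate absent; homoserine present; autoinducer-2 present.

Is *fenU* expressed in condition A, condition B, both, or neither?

B only

Condition A:
Glyoxylate is absent, so VelD is inactive.
Homoserine is absent, so GorP is active.
With repressor GorP bound, *rudN* is not transcribed.
So RudN is not produced.
Autoinducer-2 is absent, so DulC is inactive.
No activator is available at the *fenU* promoter, so *fenU* is not transcribed.
→ *fenU* is OFF in A.
Condition B:
Glyoxylate is absent, so VelD is inactive.
Homoserine is present, so GorP is inactive.
With no repressor bound, *rudN* is transcribed.
So RudN is produced and active.
Autoinducer-2 is present, so DulC is active.
Activator RudN is present, so *fenU* is transcribed.
→ *fenU* is ON in B.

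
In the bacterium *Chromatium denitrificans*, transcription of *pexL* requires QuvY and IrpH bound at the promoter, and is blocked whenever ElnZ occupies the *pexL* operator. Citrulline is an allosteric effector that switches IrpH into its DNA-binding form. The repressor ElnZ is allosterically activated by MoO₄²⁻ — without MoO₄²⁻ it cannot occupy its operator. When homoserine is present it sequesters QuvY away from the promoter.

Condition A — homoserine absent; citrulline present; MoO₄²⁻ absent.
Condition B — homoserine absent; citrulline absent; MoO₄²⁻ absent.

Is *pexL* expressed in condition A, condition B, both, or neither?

Condition A:
Homoserine is absent, so QuvY is active.
Citrulline is present, so IrpH is active.
MoO₄²⁻ is absent, so ElnZ is inactive.
No repressor is bound and QuvY and IrpH are active, so *pexL* is transcribed.
→ *pexL* is ON in A.
Condition B:
Homoserine is absent, so QuvY is active.
Citrulline is absent, so IrpH is inactive.
MoO₄²⁻ is absent, so ElnZ is inactive.
Required activator IrpH is absent, so *pexL* is not transcribed.
→ *pexL* is OFF in B.

A only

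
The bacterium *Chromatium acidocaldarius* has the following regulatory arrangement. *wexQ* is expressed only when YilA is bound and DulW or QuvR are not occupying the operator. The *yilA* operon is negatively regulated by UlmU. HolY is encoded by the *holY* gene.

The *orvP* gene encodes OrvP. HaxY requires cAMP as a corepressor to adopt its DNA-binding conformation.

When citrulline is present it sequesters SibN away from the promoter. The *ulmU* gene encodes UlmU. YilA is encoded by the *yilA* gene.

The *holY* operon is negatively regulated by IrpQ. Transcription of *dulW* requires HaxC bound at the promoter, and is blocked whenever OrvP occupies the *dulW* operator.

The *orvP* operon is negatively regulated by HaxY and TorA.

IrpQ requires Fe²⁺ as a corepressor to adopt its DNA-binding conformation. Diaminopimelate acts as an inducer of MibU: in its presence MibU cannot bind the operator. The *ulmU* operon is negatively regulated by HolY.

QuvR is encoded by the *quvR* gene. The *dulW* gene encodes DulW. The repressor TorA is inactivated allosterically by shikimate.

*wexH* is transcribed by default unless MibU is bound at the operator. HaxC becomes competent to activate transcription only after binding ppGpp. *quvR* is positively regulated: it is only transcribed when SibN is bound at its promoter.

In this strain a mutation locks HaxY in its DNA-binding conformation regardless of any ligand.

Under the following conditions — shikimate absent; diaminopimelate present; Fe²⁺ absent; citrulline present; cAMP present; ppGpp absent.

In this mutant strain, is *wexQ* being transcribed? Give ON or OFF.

HaxY is constitutively active in this strain.
Shikimate is absent, so TorA is active.
With repressor HaxY bound, *orvP* is not transcribed.
So OrvP is not produced.
ppGpp is absent, so HaxC is inactive.
Required activator HaxC is absent, so *dulW* is not transcribed.
So DulW is not produced.
Fe²⁺ is absent, so IrpQ is inactive.
With no repressor bound, *holY* is transcribed.
So HolY is produced and active.
With repressor HolY bound, *ulmU* is not transcribed.
So UlmU is not produced.
With no repressor bound, *yilA* is transcribed.
So YilA is produced and active.
Citrulline is present, so SibN is inactive.
Required activator SibN is absent, so *quvR* is not transcribed.
So QuvR is not produced.
No repressor is bound and YilA is active, so *wexQ* is transcribed.

ON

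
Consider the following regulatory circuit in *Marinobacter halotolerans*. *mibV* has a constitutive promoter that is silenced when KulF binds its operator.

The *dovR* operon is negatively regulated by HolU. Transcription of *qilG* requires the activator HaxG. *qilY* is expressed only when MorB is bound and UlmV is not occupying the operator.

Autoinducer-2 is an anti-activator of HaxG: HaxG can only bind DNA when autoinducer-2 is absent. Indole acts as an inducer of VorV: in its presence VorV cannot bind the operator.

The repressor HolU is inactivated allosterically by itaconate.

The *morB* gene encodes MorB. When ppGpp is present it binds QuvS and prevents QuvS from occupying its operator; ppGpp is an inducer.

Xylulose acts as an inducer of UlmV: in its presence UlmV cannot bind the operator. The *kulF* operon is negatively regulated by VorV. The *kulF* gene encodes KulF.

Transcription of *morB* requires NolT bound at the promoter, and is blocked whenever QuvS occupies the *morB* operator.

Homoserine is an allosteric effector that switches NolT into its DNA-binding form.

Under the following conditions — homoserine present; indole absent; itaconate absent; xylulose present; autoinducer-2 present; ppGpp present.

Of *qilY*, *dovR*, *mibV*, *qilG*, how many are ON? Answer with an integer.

Homoserine is present, so NolT is active.
ppGpp is present, so QuvS is inactive.
No repressor is bound and NolT is active, so *morB* is transcribed.
So MorB is produced and active.
Xylulose is present, so UlmV is inactive.
No repressor is bound and MorB is active, so *qilY* is transcribed.
→ *qilY* is ON.
Itaconate is absent, so HolU is active.
With repressor HolU bound, *dovR* is not transcribed.
→ *dovR* is OFF.
Indole is absent, so VorV is active.
With repressor VorV bound, *kulF* is not transcribed.
So KulF is not produced.
With no repressor bound, *mibV* is transcribed.
→ *mibV* is ON.
Autoinducer-2 is present, so HaxG is inactive.
Required activator HaxG is absent, so *qilG* is not transcribed.
→ *qilG* is OFF.
2 of the 4 genes are transcribed.

2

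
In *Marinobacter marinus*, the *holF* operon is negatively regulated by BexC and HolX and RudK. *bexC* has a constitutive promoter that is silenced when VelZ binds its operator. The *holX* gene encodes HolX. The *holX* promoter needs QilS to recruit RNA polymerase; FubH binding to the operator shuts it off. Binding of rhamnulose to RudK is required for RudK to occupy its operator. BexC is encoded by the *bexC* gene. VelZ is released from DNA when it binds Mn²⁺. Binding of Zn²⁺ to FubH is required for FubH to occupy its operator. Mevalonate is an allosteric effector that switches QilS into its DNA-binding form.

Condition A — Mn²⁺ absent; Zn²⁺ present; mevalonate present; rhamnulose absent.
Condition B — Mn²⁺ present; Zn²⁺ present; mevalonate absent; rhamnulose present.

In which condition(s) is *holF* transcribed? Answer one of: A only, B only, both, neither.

Condition A:
Mn²⁺ is absent, so VelZ is active.
With repressor VelZ bound, *bexC* is not transcribed.
So BexC is not produced.
Zn²⁺ is present, so FubH is active.
Mevalonate is present, so QilS is active.
With repressor FubH bound, *holX* is not transcribed.
So HolX is not produced.
Rhamnulose is absent, so RudK is inactive.
With no repressor bound, *holF* is transcribed.
→ *holF* is ON in A.
Condition B:
Mn²⁺ is present, so VelZ is inactive.
With no repressor bound, *bexC* is transcribed.
So BexC is produced and active.
Zn²⁺ is present, so FubH is active.
Mevalonate is absent, so QilS is inactive.
With repressor FubH bound, *holX* is not transcribed.
So HolX is not produced.
Rhamnulose is present, so RudK is active.
With repressor BexC bound, *holF* is not transcribed.
→ *holF* is OFF in B.

A only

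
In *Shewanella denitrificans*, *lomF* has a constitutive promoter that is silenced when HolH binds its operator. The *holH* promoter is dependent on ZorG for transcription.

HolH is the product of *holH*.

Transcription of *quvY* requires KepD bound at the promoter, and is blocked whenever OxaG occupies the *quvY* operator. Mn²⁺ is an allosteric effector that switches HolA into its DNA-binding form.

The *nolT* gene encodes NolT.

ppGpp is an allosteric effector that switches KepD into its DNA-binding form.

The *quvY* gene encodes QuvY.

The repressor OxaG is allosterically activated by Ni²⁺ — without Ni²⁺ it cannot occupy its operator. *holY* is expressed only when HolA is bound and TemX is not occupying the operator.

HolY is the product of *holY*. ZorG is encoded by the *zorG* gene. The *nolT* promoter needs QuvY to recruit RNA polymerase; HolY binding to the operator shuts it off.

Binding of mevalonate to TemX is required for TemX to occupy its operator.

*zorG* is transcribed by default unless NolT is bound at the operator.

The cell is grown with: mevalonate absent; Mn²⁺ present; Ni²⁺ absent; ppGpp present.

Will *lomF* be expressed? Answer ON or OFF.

ppGpp is present, so KepD is active.
Ni²⁺ is absent, so OxaG is inactive.
No repressor is bound and KepD is active, so *quvY* is transcribed.
So QuvY is produced and active.
Mn²⁺ is present, so HolA is active.
Mevalonate is absent, so TemX is inactive.
No repressor is bound and HolA is active, so *holY* is transcribed.
So HolY is produced and active.
With repressor HolY bound, *nolT* is not transcribed.
So NolT is not produced.
With no repressor bound, *zorG* is transcribed.
So ZorG is produced and active.
No repressor is bound and ZorG is active, so *holH* is transcribed.
So HolH is produced and active.
With repressor HolH bound, *lomF* is not transcribed.

OFF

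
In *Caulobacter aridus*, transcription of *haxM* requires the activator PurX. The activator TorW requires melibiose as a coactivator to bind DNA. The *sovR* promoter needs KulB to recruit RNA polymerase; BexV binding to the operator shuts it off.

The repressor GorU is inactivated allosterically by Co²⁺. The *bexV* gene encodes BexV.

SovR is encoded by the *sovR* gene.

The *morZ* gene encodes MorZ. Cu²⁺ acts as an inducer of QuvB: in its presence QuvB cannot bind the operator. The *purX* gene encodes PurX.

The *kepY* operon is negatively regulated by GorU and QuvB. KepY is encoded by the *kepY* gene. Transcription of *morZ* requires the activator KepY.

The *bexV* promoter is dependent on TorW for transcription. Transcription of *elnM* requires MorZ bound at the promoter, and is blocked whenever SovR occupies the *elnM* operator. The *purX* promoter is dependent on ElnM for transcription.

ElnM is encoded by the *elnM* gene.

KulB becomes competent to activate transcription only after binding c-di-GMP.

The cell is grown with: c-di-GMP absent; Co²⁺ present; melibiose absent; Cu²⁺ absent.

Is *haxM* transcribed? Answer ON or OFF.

Co²⁺ is present, so GorU is inactive.
Cu²⁺ is absent, so QuvB is active.
With repressor QuvB bound, *kepY* is not transcribed.
So KepY is not produced.
Required activator KepY is absent, so *morZ* is not transcribed.
So MorZ is not produced.
Melibiose is absent, so TorW is inactive.
Required activator TorW is absent, so *bexV* is not transcribed.
So BexV is not produced.
c-di-GMP is absent, so KulB is inactive.
Required activator KulB is absent, so *sovR* is not transcribed.
So SovR is not produced.
Required activator MorZ is absent, so *elnM* is not transcribed.
So ElnM is not produced.
Required activator ElnM is absent, so *purX* is not transcribed.
So PurX is not produced.
Required activator PurX is absent, so *haxM* is not transcribed.

OFF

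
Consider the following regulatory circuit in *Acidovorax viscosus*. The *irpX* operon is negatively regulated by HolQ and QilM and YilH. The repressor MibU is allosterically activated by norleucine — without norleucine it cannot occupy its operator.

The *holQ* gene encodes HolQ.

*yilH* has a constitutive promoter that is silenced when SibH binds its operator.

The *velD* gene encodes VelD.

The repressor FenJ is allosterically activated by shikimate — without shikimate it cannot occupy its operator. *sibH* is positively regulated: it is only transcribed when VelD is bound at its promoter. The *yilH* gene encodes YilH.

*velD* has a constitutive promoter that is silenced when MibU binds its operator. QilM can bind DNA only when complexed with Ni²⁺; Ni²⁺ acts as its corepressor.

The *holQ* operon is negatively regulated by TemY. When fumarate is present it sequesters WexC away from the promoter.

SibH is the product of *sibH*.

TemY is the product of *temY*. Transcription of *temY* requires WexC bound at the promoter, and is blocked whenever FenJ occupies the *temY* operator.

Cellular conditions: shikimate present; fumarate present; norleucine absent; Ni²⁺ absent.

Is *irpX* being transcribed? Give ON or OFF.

OFF

Fumarate is present, so WexC is inactive.
Shikimate is present, so FenJ is active.
With repressor FenJ bound, *temY* is not transcribed.
So TemY is not produced.
With no repressor bound, *holQ* is transcribed.
So HolQ is produced and active.
Ni²⁺ is absent, so QilM is inactive.
Norleucine is absent, so MibU is inactive.
With no repressor bound, *velD* is transcribed.
So VelD is produced and active.
No repressor is bound and VelD is active, so *sibH* is transcribed.
So SibH is produced and active.
With repressor SibH bound, *yilH* is not transcribed.
So YilH is not produced.
With repressor HolQ bound, *irpX* is not transcribed.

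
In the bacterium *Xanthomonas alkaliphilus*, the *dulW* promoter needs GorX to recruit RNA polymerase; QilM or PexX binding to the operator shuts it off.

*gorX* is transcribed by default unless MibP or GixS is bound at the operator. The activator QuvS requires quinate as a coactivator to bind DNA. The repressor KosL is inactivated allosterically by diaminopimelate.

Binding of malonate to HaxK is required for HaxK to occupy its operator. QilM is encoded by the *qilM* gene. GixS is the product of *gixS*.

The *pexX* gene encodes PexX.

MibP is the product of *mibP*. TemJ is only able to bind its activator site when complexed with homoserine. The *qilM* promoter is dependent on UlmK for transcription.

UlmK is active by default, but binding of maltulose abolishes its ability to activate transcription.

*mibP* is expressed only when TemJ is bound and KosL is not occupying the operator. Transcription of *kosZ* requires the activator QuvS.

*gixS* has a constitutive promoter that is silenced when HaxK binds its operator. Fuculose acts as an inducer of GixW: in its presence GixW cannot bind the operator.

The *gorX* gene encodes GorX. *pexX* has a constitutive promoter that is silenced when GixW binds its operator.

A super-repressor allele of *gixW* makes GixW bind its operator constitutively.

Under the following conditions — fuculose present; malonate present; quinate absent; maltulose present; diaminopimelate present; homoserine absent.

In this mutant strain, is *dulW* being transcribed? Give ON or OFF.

ON

Diaminopimelate is present, so KosL is inactive.
Homoserine is absent, so TemJ is inactive.
Required activator TemJ is absent, so *mibP* is not transcribed.
So MibP is not produced.
Malonate is present, so HaxK is active.
With repressor HaxK bound, *gixS* is not transcribed.
So GixS is not produced.
With no repressor bound, *gorX* is transcribed.
So GorX is produced and active.
Maltulose is present, so UlmK is inactive.
Required activator UlmK is absent, so *qilM* is not transcribed.
So QilM is not produced.
GixW is constitutively active in this strain.
With repressor GixW bound, *pexX* is not transcribed.
So PexX is not produced.
No repressor is bound and GorX is active, so *dulW* is transcribed.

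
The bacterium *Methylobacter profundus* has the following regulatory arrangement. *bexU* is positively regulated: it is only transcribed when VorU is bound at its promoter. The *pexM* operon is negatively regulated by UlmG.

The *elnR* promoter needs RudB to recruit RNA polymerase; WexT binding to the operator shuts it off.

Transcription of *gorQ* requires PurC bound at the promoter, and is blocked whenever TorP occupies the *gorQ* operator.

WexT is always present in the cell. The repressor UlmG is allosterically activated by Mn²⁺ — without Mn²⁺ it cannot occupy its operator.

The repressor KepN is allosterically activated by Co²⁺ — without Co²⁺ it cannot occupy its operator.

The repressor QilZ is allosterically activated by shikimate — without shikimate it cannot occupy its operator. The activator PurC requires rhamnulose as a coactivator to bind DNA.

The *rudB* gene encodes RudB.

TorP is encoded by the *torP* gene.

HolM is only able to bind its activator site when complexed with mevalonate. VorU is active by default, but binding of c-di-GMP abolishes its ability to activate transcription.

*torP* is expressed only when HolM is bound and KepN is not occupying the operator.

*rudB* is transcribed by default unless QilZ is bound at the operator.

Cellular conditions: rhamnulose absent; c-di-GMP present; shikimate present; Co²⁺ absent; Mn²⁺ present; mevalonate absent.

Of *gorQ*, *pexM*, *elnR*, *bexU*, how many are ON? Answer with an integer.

Rhamnulose is absent, so PurC is inactive.
Mevalonate is absent, so HolM is inactive.
Co²⁺ is absent, so KepN is inactive.
Required activator HolM is absent, so *torP* is not transcribed.
So TorP is not produced.
Required activator PurC is absent, so *gorQ* is not transcribed.
→ *gorQ* is OFF.
Mn²⁺ is present, so UlmG is active.
With repressor UlmG bound, *pexM* is not transcribed.
→ *pexM* is OFF.
WexT is produced constitutively and is active.
Shikimate is present, so QilZ is active.
With repressor QilZ bound, *rudB* is not transcribed.
So RudB is not produced.
With repressor WexT bound, *elnR* is not transcribed.
→ *elnR* is OFF.
c-di-GMP is present, so VorU is inactive.
Required activator VorU is absent, so *bexU* is not transcribed.
→ *bexU* is OFF.
0 of the 4 genes are transcribed.

0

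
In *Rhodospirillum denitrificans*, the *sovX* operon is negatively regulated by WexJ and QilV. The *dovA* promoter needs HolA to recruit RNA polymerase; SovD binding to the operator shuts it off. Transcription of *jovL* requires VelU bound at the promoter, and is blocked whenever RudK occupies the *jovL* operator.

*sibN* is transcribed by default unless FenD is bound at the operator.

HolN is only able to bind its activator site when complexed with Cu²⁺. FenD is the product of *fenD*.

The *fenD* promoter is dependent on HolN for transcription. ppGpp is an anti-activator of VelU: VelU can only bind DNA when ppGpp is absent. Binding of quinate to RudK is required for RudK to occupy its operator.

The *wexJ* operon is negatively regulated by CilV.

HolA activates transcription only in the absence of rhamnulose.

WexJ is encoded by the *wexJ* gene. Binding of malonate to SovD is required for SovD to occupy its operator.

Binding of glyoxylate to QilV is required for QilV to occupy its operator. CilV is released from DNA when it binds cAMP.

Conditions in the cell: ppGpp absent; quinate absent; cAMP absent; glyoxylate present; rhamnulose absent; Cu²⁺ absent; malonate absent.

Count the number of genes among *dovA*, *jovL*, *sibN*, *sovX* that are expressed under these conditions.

Malonate is absent, so SovD is inactive.
Rhamnulose is absent, so HolA is active.
No repressor is bound and HolA is active, so *dovA* is transcribed.
→ *dovA* is ON.
ppGpp is absent, so VelU is active.
Quinate is absent, so RudK is inactive.
No repressor is bound and VelU is active, so *jovL* is transcribed.
→ *jovL* is ON.
Cu²⁺ is absent, so HolN is inactive.
Required activator HolN is absent, so *fenD* is not transcribed.
So FenD is not produced.
With no repressor bound, *sibN* is transcribed.
→ *sibN* is ON.
cAMP is absent, so CilV is active.
With repressor CilV bound, *wexJ* is not transcribed.
So WexJ is not produced.
Glyoxylate is present, so QilV is active.
With repressor QilV bound, *sovX* is not transcribed.
→ *sovX* is OFF.
3 of the 4 genes are transcribed.

3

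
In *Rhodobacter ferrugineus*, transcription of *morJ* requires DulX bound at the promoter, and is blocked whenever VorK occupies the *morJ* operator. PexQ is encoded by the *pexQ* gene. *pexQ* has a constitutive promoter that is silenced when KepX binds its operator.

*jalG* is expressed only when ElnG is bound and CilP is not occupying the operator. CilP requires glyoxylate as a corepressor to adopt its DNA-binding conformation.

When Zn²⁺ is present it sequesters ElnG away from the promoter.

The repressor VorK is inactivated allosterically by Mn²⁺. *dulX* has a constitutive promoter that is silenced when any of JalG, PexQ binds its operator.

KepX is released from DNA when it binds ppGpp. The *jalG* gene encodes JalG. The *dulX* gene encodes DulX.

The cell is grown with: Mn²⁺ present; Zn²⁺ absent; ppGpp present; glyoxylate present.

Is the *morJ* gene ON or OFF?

Mn²⁺ is present, so VorK is inactive.
Glyoxylate is present, so CilP is active.
Zn²⁺ is absent, so ElnG is active.
With repressor CilP bound, *jalG* is not transcribed.
So JalG is not produced.
ppGpp is present, so KepX is inactive.
With no repressor bound, *pexQ* is transcribed.
So PexQ is produced and active.
With repressor PexQ bound, *dulX* is not transcribed.
So DulX is not produced.
Required activator DulX is absent, so *morJ* is not transcribed.

OFF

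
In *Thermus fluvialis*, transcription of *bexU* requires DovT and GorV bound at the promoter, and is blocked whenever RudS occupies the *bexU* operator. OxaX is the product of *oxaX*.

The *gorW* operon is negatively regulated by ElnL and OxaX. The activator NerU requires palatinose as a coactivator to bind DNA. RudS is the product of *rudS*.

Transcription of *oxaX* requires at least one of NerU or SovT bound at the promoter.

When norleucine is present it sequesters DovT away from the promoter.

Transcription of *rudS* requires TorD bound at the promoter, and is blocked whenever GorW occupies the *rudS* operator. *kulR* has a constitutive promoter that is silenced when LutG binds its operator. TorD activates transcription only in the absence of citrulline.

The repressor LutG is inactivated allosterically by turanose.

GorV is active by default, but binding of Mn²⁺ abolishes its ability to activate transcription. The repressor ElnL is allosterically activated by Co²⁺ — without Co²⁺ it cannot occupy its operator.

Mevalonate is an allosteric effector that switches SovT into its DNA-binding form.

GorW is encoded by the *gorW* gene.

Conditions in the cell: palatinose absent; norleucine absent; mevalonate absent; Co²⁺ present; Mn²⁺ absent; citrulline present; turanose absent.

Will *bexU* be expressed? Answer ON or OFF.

Norleucine is absent, so DovT is active.
Mn²⁺ is absent, so GorV is active.
Citrulline is present, so TorD is inactive.
Co²⁺ is present, so ElnL is active.
Palatinose is absent, so NerU is inactive.
Mevalonate is absent, so SovT is inactive.
No activator is available at the *oxaX* promoter, so *oxaX* is not transcribed.
So OxaX is not produced.
With repressor ElnL bound, *gorW* is not transcribed.
So GorW is not produced.
Required activator TorD is absent, so *rudS* is not transcribed.
So RudS is not produced.
No repressor is bound and DovT and GorV are active, so *bexU* is transcribed.

ON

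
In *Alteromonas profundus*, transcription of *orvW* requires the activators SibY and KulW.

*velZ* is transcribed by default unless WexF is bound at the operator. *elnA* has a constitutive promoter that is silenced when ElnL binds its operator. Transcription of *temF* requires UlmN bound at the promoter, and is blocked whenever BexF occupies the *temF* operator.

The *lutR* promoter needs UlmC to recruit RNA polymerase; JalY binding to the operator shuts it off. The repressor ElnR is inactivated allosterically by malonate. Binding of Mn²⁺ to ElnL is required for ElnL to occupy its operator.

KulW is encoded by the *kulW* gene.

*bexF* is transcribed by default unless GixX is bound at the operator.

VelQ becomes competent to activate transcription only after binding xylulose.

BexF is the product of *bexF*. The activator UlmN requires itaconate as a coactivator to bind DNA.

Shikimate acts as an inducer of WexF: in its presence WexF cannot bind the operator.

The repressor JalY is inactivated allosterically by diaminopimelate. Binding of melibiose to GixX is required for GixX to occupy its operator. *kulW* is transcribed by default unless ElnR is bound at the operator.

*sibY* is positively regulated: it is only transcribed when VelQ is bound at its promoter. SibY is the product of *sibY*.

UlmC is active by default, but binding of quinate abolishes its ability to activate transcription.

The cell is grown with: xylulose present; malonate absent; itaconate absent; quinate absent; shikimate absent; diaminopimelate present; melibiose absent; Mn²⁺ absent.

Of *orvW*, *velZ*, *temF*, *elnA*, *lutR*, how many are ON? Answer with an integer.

Xylulose is present, so VelQ is active.
No repressor is bound and VelQ is active, so *sibY* is transcribed.
So SibY is produced and active.
Malonate is absent, so ElnR is active.
With repressor ElnR bound, *kulW* is not transcribed.
So KulW is not produced.
Required activator KulW is absent, so *orvW* is not transcribed.
→ *orvW* is OFF.
Shikimate is absent, so WexF is active.
With repressor WexF bound, *velZ* is not transcribed.
→ *velZ* is OFF.
Itaconate is absent, so UlmN is inactive.
Melibiose is absent, so GixX is inactive.
With no repressor bound, *bexF* is transcribed.
So BexF is produced and active.
With repressor BexF bound, *temF* is not transcribed.
→ *temF* is OFF.
Mn²⁺ is absent, so ElnL is inactive.
With no repressor bound, *elnA* is transcribed.
→ *elnA* is ON.
Quinate is absent, so UlmC is active.
Diaminopimelate is present, so JalY is inactive.
No repressor is bound and UlmC is active, so *lutR* is transcribed.
→ *lutR* is ON.
2 of the 5 genes are transcribed.

2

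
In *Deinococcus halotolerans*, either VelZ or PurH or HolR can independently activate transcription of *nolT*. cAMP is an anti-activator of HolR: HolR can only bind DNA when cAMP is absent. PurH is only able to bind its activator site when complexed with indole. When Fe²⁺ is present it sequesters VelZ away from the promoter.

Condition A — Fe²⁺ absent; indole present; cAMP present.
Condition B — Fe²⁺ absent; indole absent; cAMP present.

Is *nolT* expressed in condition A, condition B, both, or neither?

both

Condition A:
Fe²⁺ is absent, so VelZ is active.
Indole is present, so PurH is active.
cAMP is present, so HolR is inactive.
Activator VelZ is present, so *nolT* is transcribed.
→ *nolT* is ON in A.
Condition B:
Fe²⁺ is absent, so VelZ is active.
Indole is absent, so PurH is inactive.
cAMP is present, so HolR is inactive.
Activator VelZ is present, so *nolT* is transcribed.
→ *nolT* is ON in B.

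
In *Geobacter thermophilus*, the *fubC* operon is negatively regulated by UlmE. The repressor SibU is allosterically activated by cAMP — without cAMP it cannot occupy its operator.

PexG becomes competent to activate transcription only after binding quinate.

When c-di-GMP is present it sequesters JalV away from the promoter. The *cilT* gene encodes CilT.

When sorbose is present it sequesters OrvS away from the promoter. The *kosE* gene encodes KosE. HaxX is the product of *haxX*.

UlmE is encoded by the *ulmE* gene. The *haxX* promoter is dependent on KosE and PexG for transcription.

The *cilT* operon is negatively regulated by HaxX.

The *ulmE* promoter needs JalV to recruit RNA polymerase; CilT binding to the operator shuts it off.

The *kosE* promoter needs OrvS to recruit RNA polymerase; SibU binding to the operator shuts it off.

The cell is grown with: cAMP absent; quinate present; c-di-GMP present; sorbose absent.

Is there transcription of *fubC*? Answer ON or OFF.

ON

cAMP is absent, so SibU is inactive.
Sorbose is absent, so OrvS is active.
No repressor is bound and OrvS is active, so *kosE* is transcribed.
So KosE is produced and active.
Quinate is present, so PexG is active.
No repressor is bound and KosE and PexG are active, so *haxX* is transcribed.
So HaxX is produced and active.
With repressor HaxX bound, *cilT* is not transcribed.
So CilT is not produced.
c-di-GMP is present, so JalV is inactive.
Required activator JalV is absent, so *ulmE* is not transcribed.
So UlmE is not produced.
With no repressor bound, *fubC* is transcribed.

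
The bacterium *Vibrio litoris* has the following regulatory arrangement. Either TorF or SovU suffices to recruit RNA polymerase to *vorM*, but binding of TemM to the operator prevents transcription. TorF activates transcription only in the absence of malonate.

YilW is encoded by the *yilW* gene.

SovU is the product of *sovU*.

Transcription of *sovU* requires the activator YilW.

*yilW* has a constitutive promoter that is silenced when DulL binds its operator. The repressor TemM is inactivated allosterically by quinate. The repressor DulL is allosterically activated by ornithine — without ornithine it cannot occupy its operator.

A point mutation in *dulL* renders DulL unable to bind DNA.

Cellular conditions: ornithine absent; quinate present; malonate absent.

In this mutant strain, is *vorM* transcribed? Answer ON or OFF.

ON

Quinate is present, so TemM is inactive.
Malonate is absent, so TorF is active.
DulL is non-functional in this strain, so it has no effect.
With no repressor bound, *yilW* is transcribed.
So YilW is produced and active.
No repressor is bound and YilW is active, so *sovU* is transcribed.
So SovU is produced and active.
Activator TorF is present, so *vorM* is transcribed.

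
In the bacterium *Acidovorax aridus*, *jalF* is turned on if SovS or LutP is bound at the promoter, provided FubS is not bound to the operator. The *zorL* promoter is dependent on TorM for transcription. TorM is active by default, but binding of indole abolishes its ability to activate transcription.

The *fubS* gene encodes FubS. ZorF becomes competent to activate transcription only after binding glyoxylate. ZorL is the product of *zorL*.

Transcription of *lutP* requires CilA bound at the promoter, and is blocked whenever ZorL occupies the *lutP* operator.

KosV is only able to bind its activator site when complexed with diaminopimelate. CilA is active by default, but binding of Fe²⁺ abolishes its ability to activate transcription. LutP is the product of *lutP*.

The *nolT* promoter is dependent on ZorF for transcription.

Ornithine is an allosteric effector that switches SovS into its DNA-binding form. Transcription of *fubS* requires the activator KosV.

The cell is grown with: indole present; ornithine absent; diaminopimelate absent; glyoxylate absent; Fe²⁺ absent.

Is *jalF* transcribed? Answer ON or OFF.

ON

Diaminopimelate is absent, so KosV is inactive.
Required activator KosV is absent, so *fubS* is not transcribed.
So FubS is not produced.
Ornithine is absent, so SovS is inactive.
Fe²⁺ is absent, so CilA is active.
Indole is present, so TorM is inactive.
Required activator TorM is absent, so *zorL* is not transcribed.
So ZorL is not produced.
No repressor is bound and CilA is active, so *lutP* is transcribed.
So LutP is produced and active.
Activator LutP is present, so *jalF* is transcribed.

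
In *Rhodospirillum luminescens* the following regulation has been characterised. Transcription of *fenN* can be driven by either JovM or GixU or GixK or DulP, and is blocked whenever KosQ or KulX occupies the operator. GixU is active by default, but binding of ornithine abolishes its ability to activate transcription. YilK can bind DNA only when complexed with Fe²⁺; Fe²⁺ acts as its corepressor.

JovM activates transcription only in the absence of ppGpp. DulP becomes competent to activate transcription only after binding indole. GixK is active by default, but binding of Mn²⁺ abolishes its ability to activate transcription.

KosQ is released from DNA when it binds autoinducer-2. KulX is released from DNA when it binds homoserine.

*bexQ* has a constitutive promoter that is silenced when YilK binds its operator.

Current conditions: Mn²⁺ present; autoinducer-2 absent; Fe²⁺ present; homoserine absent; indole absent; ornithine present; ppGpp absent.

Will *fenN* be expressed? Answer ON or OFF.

OFF

Autoinducer-2 is absent, so KosQ is active.
Homoserine is absent, so KulX is active.
ppGpp is absent, so JovM is active.
Ornithine is present, so GixU is inactive.
Mn²⁺ is present, so GixK is inactive.
Indole is absent, so DulP is inactive.
With repressor KosQ bound, *fenN* is not transcribed.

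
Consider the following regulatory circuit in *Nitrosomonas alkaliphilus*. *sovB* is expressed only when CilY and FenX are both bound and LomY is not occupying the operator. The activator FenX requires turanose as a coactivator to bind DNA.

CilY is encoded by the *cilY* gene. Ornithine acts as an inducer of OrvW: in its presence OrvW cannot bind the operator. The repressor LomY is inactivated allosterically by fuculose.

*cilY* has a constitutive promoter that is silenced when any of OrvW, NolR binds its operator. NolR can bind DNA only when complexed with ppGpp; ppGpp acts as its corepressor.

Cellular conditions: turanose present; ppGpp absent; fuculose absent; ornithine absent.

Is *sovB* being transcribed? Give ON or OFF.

Fuculose is absent, so LomY is active.
Ornithine is absent, so OrvW is active.
ppGpp is absent, so NolR is inactive.
With repressor OrvW bound, *cilY* is not transcribed.
So CilY is not produced.
Turanose is present, so FenX is active.
With repressor LomY bound, *sovB* is not transcribed.

OFF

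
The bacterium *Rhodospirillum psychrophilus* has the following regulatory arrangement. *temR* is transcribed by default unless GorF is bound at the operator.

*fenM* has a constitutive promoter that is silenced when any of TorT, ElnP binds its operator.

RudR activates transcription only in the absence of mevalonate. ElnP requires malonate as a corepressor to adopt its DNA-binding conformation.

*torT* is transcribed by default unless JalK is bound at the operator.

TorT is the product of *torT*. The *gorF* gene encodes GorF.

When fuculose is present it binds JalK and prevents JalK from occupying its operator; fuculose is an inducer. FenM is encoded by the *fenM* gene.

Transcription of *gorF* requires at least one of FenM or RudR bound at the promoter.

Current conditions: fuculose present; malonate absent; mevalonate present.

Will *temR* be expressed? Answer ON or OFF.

Fuculose is present, so JalK is inactive.
With no repressor bound, *torT* is transcribed.
So TorT is produced and active.
Malonate is absent, so ElnP is inactive.
With repressor TorT bound, *fenM* is not transcribed.
So FenM is not produced.
Mevalonate is present, so RudR is inactive.
No activator is available at the *gorF* promoter, so *gorF* is not transcribed.
So GorF is not produced.
With no repressor bound, *temR* is transcribed.

ON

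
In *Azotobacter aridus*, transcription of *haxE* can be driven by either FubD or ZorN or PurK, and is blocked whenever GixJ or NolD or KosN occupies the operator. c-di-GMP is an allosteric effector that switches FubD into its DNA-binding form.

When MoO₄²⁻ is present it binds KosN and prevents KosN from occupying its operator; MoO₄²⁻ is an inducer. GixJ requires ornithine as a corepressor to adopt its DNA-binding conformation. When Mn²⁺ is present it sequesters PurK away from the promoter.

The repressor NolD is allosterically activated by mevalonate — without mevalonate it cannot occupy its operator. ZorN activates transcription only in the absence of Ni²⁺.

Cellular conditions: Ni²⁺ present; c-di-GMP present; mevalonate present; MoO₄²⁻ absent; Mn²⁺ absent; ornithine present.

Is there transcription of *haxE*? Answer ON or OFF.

OFF

c-di-GMP is present, so FubD is active.
Ornithine is present, so GixJ is active.
Mevalonate is present, so NolD is active.
Ni²⁺ is present, so ZorN is inactive.
Mn²⁺ is absent, so PurK is active.
MoO₄²⁻ is absent, so KosN is active.
With repressor GixJ bound, *haxE* is not transcribed.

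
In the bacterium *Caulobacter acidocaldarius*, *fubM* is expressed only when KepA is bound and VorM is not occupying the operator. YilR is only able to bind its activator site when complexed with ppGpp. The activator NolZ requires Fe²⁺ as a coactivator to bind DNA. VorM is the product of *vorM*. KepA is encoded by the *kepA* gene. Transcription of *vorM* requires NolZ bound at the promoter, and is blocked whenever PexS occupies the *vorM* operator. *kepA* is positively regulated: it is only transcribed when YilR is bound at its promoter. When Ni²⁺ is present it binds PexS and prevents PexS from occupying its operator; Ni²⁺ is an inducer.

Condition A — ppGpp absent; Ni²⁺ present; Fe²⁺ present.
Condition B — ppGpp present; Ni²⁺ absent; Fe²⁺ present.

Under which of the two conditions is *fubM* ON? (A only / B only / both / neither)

B only

Condition A:
ppGpp is absent, so YilR is inactive.
Required activator YilR is absent, so *kepA* is not transcribed.
So KepA is not produced.
Ni²⁺ is present, so PexS is inactive.
Fe²⁺ is present, so NolZ is active.
No repressor is bound and NolZ is active, so *vorM* is transcribed.
So VorM is produced and active.
With repressor VorM bound, *fubM* is not transcribed.
→ *fubM* is OFF in A.
Condition B:
ppGpp is present, so YilR is active.
No repressor is bound and YilR is active, so *kepA* is transcribed.
So KepA is produced and active.
Ni²⁺ is absent, so PexS is active.
Fe²⁺ is present, so NolZ is active.
With repressor PexS bound, *vorM* is not transcribed.
So VorM is not produced.
No repressor is bound and KepA is active, so *fubM* is transcribed.
→ *fubM* is ON in B.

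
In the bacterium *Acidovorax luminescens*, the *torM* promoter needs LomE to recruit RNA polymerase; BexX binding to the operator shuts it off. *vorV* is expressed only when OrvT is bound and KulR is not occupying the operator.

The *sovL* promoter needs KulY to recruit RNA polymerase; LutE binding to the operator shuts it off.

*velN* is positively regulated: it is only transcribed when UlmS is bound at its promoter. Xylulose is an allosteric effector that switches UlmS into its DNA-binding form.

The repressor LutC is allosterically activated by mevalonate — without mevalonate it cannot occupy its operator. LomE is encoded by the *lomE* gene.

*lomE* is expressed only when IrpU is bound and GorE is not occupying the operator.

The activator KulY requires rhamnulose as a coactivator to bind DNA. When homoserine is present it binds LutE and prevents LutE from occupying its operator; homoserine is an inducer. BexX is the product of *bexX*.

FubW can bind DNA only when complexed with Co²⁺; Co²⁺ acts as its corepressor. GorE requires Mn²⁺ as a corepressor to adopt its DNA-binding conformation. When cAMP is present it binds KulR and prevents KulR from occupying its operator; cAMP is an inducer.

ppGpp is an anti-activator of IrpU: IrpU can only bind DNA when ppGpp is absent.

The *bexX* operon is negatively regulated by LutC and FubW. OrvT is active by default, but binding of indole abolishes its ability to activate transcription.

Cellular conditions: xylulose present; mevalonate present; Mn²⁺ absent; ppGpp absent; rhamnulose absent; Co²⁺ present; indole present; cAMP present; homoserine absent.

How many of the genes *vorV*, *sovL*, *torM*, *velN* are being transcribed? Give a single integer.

Indole is present, so OrvT is inactive.
cAMP is present, so KulR is inactive.
Required activator OrvT is absent, so *vorV* is not transcribed.
→ *vorV* is OFF.
Homoserine is absent, so LutE is active.
Rhamnulose is absent, so KulY is inactive.
With repressor LutE bound, *sovL* is not transcribed.
→ *sovL* is OFF.
Mevalonate is present, so LutC is active.
Co²⁺ is present, so FubW is active.
With repressor LutC bound, *bexX* is not transcribed.
So BexX is not produced.
Mn²⁺ is absent, so GorE is inactive.
ppGpp is absent, so IrpU is active.
No repressor is bound and IrpU is active, so *lomE* is transcribed.
So LomE is produced and active.
No repressor is bound and LomE is active, so *torM* is transcribed.
→ *torM* is ON.
Xylulose is present, so UlmS is active.
No repressor is bound and UlmS is active, so *velN* is transcribed.
→ *velN* is ON.
2 of the 4 genes are transcribed.

2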